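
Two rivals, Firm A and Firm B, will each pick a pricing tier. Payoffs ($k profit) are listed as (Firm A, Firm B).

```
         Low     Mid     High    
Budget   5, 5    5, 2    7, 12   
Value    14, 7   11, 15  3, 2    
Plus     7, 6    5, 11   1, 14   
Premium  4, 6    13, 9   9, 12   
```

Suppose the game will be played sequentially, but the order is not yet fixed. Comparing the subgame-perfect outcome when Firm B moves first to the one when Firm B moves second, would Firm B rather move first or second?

If Firm A leads: Firm B's best replies are Budget→High, Value→Mid, Plus→High, Premium→High; Firm A's induced payoffs 7, 11, 1, 9; outcome (Value, Mid), payoffs (11, 15).
If Firm B leads: Firm A's best replies are Low→Value, Mid→Premium, High→Premium; Firm B's induced payoffs 7, 9, 12; outcome (Premium, High), payoffs (9, 12).
Firm B gets 12 moving first and 15 moving second, so Firm B prefers to move second.

second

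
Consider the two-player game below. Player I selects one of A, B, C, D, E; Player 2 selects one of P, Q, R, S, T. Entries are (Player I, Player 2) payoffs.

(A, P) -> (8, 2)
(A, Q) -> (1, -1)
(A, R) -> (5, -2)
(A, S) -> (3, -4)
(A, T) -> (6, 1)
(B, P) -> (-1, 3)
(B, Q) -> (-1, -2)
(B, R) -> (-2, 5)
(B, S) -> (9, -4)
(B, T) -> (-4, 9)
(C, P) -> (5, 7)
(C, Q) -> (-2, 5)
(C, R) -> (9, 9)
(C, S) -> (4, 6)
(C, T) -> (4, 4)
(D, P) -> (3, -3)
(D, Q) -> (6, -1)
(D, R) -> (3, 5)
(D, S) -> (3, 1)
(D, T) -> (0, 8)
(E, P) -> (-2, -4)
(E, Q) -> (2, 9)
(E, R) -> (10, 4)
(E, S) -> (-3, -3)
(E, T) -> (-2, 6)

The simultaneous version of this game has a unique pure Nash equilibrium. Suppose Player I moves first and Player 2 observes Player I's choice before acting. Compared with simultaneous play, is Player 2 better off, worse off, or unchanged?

Work backward from Player 2's decision.
- A: Player 2 compares 2, -1, -2, -4, 1 and picks P; Player I would get 8.
- B: Player 2 compares 3, -2, 5, -4, 9 and picks T; Player I would get -4.
- C: Player 2 compares 7, 5, 9, 6, 4 and picks R; Player I would get 9.
- D: Player 2 compares -3, -1, 5, 1, 8 and picks T; Player I would get 0.
- E: Player 2 compares -4, 9, 4, -3, 6 and picks Q; Player I would get 2.
Among 8, -4, 9, 0, 2, the best is 9 at C. Subgame-perfect outcome: (C, R) with payoffs (9, 9).
For the simultaneous game, intersect best replies.
Player I's best replies: P→A; Q→D; R→E; S→B; T→A.
Player 2's best replies: A→P; B→T; C→R; D→T; E→Q.
Only (A, P) has each player best-responding; Nash payoffs (8, 2).
Player 2 earns 9 sequentially versus 2 at the Nash outcome: better off.

better off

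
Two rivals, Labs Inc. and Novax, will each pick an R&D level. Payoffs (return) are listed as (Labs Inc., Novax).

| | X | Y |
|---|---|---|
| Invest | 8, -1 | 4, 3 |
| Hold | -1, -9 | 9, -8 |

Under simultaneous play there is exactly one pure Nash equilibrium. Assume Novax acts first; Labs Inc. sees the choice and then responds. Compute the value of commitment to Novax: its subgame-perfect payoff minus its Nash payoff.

Solve by backward induction (Novax leads).
- X: Labs Inc. compares 8, -1 and picks Invest; Novax would get -1.
- Y: Labs Inc. compares 4, 9 and picks Hold; Novax would get -8.
Among -1, -8, the best is -1 at X. Subgame-perfect outcome: (Invest, X) with payoffs (8, -1).
For the simultaneous game, intersect best replies.
Labs Inc.'s best replies: X→Invest; Y→Hold.
Novax's best replies: Invest→Y; Hold→Y.
The unique mutual best reply is (Hold, Y), giving (9, -8).
Novax's commitment gain: -1 − -8 = 7.

7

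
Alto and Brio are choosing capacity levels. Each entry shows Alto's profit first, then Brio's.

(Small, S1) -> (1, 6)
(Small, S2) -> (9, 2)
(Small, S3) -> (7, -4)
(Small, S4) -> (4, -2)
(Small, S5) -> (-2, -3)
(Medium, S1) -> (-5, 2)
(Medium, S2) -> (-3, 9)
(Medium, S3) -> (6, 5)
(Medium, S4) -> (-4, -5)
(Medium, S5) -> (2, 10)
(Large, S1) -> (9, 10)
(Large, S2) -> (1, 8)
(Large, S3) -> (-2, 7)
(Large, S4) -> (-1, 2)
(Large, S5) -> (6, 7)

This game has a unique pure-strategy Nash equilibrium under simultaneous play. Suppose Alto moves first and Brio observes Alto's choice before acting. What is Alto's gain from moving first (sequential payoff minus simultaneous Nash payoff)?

Backward induction with Alto moving first.
- Small: BR = S1, leader payoff 1.
- Medium: BR = S5, leader payoff 2.
- Large: BR = S1, leader payoff 9.
Maximizing over 1, 2, 9, Alto chooses Large. Subgame-perfect outcome: (Large, S1) with payoffs (9, 10).
Now find the simultaneous Nash equilibrium.
Alto's best replies: S1→Large; S2→Small; S3→Small; S4→Small; S5→Large.
Brio's best replies: Small→S1; Medium→S5; Large→S1.
The unique mutual best reply is (Large, S1), giving (9, 10).
Alto's commitment gain: 9 − 9 = 0.

0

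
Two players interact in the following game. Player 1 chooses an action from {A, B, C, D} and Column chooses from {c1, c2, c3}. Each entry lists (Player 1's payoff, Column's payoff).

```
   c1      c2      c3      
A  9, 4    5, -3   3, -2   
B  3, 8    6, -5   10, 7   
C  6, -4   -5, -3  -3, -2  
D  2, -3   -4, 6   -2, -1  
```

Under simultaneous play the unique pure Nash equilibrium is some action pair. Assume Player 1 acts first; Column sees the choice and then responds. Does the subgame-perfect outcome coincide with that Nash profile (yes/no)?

Backward induction with Player 1 moving first.
- A → Column plays c1 (best of 4, -3, -2); Player 1 gets 9.
- B → Column plays c1 (best of 8, -5, 7); Player 1 gets 3.
- C → Column plays c3 (best of -4, -3, -2); Player 1 gets -3.
- D → Column plays c2 (best of -3, 6, -1); Player 1 gets -4.
Among 9, 3, -3, -4, the best is 9 at A. Subgame-perfect outcome: (A, c1) with payoffs (9, 4).
Under simultaneous play:
Player 1's best replies: c1→A; c2→B; c3→B.
Column's best replies: A→c1; B→c1; C→c3; D→c2.
Only (A, c1) has each player best-responding; Nash payoffs (9, 4).
Sequential outcome (A, c1) coincides with the Nash profile (A, c1).

yes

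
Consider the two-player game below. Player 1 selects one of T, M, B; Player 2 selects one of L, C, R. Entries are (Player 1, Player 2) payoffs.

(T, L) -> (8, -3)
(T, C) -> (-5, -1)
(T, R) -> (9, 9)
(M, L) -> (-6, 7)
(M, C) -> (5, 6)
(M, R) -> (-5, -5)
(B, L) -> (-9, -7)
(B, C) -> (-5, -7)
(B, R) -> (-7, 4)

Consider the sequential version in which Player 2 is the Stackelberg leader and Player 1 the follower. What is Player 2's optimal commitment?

Player 1 best-responds to each possible Player 2 move:
- L: BR = T, leader payoff -3.
- C: BR = M, leader payoff 6.
- R: BR = T, leader payoff 9.
Maximizing over -3, 6, 9, Player 2 chooses R. Subgame-perfect outcome: (T, R) with payoffs (9, 9).

R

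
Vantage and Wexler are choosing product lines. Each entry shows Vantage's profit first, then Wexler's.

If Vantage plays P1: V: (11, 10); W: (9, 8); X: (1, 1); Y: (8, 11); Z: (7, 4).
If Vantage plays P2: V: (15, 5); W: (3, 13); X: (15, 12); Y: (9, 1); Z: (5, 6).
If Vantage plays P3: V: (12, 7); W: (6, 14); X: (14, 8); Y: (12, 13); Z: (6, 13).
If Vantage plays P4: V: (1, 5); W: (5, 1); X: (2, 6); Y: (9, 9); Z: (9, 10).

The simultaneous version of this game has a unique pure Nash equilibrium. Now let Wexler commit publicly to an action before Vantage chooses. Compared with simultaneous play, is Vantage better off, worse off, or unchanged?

better off

Backward induction with Wexler moving first.
- V: BR = P2, leader payoff 5.
- W: BR = P1, leader payoff 8.
- X: BR = P2, leader payoff 12.
- Y: BR = P3, leader payoff 13.
- Z: BR = P4, leader payoff 10.
Among 5, 8, 12, 13, 10, the best is 13 at Y. Subgame-perfect outcome: (P3, Y) with payoffs (12, 13).
Now find the simultaneous Nash equilibrium.
Vantage's best replies: V→P2; W→P1; X→P2; Y→P3; Z→P4.
Wexler's best replies: P1→Y; P2→W; P3→W; P4→Z.
Only (P4, Z) has each player best-responding; Nash payoffs (9, 10).
Vantage earns 12 sequentially versus 9 at the Nash outcome: better off.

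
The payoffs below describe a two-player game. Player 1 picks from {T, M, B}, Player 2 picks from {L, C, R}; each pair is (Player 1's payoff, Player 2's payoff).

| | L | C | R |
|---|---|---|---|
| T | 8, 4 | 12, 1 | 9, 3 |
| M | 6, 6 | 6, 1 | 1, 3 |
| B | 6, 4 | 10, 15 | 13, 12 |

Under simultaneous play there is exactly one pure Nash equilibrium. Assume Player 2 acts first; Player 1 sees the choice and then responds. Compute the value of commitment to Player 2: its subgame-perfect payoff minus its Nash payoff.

8

Player 1 best-responds to each possible Player 2 move:
- L: Player 1 compares 8, 6, 6 and picks T; Player 2 would get 4.
- C: Player 1 compares 12, 6, 10 and picks T; Player 2 would get 1.
- R: Player 1 compares 9, 1, 13 and picks B; Player 2 would get 12.
Maximizing over 4, 1, 12, Player 2 chooses R. Subgame-perfect outcome: (B, R) with payoffs (13, 12).
Under simultaneous play:
Player 1's best replies: L→T; C→T; R→B.
Player 2's best replies: T→L; M→L; B→C.
Only (T, L) has each player best-responding; Nash payoffs (8, 4).
Player 2's commitment gain: 12 − 4 = 8.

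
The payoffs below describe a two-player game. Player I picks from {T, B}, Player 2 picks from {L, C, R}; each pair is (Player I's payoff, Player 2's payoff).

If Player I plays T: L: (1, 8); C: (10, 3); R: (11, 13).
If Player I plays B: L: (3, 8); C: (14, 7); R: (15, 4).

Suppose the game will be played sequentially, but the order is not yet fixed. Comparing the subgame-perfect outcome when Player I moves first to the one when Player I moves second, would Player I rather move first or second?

first

If Player I leads: Player 2's best replies are T→R, B→L; Player I's induced payoffs 11, 3; outcome (T, R), payoffs (11, 13).
If Player 2 leads: Player I's best replies are L→B, C→B, R→B; Player 2's induced payoffs 8, 7, 4; outcome (B, L), payoffs (3, 8).
Player I gets 11 moving first and 3 moving second, so Player I prefers to move first.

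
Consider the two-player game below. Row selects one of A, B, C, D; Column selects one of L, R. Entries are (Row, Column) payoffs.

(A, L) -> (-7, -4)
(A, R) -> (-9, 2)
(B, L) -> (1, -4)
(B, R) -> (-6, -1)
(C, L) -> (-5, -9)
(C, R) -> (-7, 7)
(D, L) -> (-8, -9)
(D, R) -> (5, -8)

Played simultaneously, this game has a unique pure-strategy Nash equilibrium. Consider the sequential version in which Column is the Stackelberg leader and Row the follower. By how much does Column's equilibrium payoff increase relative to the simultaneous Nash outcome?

4

Row best-responds to each possible Column move:
- L: Row compares -7, 1, -5, -8 and picks B; Column would get -4.
- R: Row compares -9, -6, -7, 5 and picks D; Column would get -8.
Maximizing over -4, -8, Column chooses L. Subgame-perfect outcome: (B, L) with payoffs (1, -4).
Under simultaneous play:
Row's best replies: L→B; R→D.
Column's best replies: A→R; B→R; C→R; D→R.
Only (D, R) has each player best-responding; Nash payoffs (5, -8).
Column's commitment gain: -4 − -8 = 4.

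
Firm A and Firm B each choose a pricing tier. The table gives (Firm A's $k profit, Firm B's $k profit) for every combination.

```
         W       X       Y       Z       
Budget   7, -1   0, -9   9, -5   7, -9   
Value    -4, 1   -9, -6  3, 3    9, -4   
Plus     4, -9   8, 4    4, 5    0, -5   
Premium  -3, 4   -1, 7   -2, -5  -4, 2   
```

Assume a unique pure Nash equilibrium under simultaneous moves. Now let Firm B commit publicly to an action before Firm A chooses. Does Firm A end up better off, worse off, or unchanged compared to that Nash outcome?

better off

Work backward from Firm A's decision.
- W: Firm A compares 7, -4, 4, -3 and picks Budget; Firm B would get -1.
- X: Firm A compares 0, -9, 8, -1 and picks Plus; Firm B would get 4.
- Y: Firm A compares 9, 3, 4, -2 and picks Budget; Firm B would get -5.
- Z: Firm A compares 7, 9, 0, -4 and picks Value; Firm B would get -4.
Firm B's induced payoffs are -1, 4, -5, -4, so Firm B commits to X. Subgame-perfect outcome: (Plus, X) with payoffs (8, 4).
Under simultaneous play:
Firm A's best replies: W→Budget; X→Plus; Y→Budget; Z→Value.
Firm B's best replies: Budget→W; Value→Y; Plus→Y; Premium→X.
The unique mutual best reply is (Budget, W), giving (7, -1).
Firm A earns 8 sequentially versus 7 at the Nash outcome: better off.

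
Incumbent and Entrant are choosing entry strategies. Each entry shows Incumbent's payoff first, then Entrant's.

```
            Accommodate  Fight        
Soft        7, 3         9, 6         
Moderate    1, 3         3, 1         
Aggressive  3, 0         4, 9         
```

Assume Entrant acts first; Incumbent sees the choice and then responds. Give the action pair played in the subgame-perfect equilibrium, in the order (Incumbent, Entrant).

(Soft, Fight)

Backward induction with Entrant moving first.
- Accommodate: Incumbent compares 7, 1, 3 and picks Soft; Entrant would get 3.
- Fight: Incumbent compares 9, 3, 4 and picks Soft; Entrant would get 6.
Maximizing over 3, 6, Entrant chooses Fight. Subgame-perfect outcome: (Soft, Fight) with payoffs (9, 6).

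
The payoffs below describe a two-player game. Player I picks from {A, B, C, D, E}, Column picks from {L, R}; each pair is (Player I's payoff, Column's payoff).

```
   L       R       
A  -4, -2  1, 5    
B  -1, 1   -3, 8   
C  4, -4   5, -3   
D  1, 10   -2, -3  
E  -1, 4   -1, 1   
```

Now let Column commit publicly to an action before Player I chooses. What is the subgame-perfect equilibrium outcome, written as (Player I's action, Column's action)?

(C, R)

Work backward from Player I's decision.
- L → Player I plays C (best of -4, -1, 4, 1, -1); Column gets -4.
- R → Player I plays C (best of 1, -3, 5, -2, -1); Column gets -3.
Among -4, -3, the best is -3 at R. Subgame-perfect outcome: (C, R) with payoffs (5, -3).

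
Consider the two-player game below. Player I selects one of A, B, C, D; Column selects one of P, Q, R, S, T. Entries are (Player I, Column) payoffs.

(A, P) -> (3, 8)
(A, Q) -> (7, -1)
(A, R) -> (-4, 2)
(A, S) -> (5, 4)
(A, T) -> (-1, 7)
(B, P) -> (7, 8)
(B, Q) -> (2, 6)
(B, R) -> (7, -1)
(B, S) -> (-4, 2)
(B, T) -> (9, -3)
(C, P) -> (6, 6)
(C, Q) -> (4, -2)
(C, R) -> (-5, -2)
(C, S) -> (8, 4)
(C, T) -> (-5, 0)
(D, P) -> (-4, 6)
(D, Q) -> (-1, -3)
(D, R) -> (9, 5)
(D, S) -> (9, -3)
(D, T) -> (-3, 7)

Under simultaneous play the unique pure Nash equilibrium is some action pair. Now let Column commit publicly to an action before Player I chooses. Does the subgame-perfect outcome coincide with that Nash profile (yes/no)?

Backward induction with Column moving first.
- P → Player I plays B (best of 3, 7, 6, -4); Column gets 8.
- Q → Player I plays A (best of 7, 2, 4, -1); Column gets -1.
- R → Player I plays D (best of -4, 7, -5, 9); Column gets 5.
- S → Player I plays D (best of 5, -4, 8, 9); Column gets -3.
- T → Player I plays B (best of -1, 9, -5, -3); Column gets -3.
Among 8, -1, 5, -3, -3, the best is 8 at P. Subgame-perfect outcome: (B, P) with payoffs (7, 8).
Now find the simultaneous Nash equilibrium.
Player I's best replies: P→B; Q→A; R→D; S→D; T→B.
Column's best replies: A→P; B→P; C→P; D→T.
Only (B, P) has each player best-responding; Nash payoffs (7, 8).
Sequential outcome (B, P) coincides with the Nash profile (B, P).

yes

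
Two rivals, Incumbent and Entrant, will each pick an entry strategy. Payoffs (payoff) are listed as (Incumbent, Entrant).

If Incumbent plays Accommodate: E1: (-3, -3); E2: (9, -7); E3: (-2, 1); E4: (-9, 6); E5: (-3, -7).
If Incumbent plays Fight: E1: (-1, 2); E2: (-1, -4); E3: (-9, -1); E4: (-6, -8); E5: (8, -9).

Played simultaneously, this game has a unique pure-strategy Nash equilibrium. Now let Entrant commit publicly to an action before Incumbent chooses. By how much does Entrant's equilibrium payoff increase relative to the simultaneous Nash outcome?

0

Solve by backward induction (Entrant leads).
- E1: BR = Fight, leader payoff 2.
- E2: BR = Accommodate, leader payoff -7.
- E3: BR = Accommodate, leader payoff 1.
- E4: BR = Fight, leader payoff -8.
- E5: BR = Fight, leader payoff -9.
Among 2, -7, 1, -8, -9, the best is 2 at E1. Subgame-perfect outcome: (Fight, E1) with payoffs (-1, 2).
For the simultaneous game, intersect best replies.
Incumbent's best replies: E1→Fight; E2→Accommodate; E3→Accommodate; E4→Fight; E5→Fight.
Entrant's best replies: Accommodate→E4; Fight→E1.
The unique mutual best reply is (Fight, E1), giving (-1, 2).
Entrant's commitment gain: 2 − 2 = 0.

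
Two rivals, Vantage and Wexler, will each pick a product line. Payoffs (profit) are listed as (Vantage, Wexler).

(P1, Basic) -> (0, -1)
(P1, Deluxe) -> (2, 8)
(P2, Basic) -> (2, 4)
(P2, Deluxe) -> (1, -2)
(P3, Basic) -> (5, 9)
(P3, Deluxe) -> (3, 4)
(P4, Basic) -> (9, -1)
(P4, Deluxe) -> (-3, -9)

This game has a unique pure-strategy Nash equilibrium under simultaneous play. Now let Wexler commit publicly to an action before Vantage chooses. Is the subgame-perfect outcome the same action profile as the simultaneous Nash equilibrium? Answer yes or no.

no

Work backward from Vantage's decision.
- Basic: Vantage compares 0, 2, 5, 9 and picks P4; Wexler would get -1.
- Deluxe: Vantage compares 2, 1, 3, -3 and picks P3; Wexler would get 4.
Maximizing over -1, 4, Wexler chooses Deluxe. Subgame-perfect outcome: (P3, Deluxe) with payoffs (3, 4).
Now find the simultaneous Nash equilibrium.
Vantage's best replies: Basic→P4; Deluxe→P3.
Wexler's best replies: P1→Deluxe; P2→Basic; P3→Basic; P4→Basic.
The unique mutual best reply is (P4, Basic), giving (9, -1).
Sequential outcome (P3, Deluxe) differs from the Nash profile (P4, Basic).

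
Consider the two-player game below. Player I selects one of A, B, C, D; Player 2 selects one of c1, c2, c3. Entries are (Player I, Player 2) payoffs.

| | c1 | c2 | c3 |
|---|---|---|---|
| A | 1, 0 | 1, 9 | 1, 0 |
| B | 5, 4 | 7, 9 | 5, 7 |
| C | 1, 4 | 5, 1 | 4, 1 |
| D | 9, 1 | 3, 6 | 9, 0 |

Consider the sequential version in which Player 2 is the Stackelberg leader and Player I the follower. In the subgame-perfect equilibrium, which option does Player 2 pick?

Solve by backward induction (Player 2 leads).
- c1: Player I compares 1, 5, 1, 9 and picks D; Player 2 would get 1.
- c2: Player I compares 1, 7, 5, 3 and picks B; Player 2 would get 9.
- c3: Player I compares 1, 5, 4, 9 and picks D; Player 2 would get 0.
Player 2's induced payoffs are 1, 9, 0, so Player 2 commits to c2. Subgame-perfect outcome: (B, c2) with payoffs (7, 9).

c2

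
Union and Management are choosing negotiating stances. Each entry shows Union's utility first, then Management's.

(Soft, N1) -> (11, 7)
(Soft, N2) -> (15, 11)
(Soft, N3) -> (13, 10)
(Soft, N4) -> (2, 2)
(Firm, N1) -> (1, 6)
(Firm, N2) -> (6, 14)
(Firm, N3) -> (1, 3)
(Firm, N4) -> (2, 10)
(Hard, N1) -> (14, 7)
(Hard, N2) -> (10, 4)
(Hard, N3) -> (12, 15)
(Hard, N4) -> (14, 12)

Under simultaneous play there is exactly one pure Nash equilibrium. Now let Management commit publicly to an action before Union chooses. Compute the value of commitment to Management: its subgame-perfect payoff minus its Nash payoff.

1

Solve by backward induction (Management leads).
- N1: Union compares 11, 1, 14 and picks Hard; Management would get 7.
- N2: Union compares 15, 6, 10 and picks Soft; Management would get 11.
- N3: Union compares 13, 1, 12 and picks Soft; Management would get 10.
- N4: Union compares 2, 2, 14 and picks Hard; Management would get 12.
Among 7, 11, 10, 12, the best is 12 at N4. Subgame-perfect outcome: (Hard, N4) with payoffs (14, 12).
Under simultaneous play:
Union's best replies: N1→Hard; N2→Soft; N3→Soft; N4→Hard.
Management's best replies: Soft→N2; Firm→N2; Hard→N3.
The unique mutual best reply is (Soft, N2), giving (15, 11).
Management's commitment gain: 12 − 11 = 1.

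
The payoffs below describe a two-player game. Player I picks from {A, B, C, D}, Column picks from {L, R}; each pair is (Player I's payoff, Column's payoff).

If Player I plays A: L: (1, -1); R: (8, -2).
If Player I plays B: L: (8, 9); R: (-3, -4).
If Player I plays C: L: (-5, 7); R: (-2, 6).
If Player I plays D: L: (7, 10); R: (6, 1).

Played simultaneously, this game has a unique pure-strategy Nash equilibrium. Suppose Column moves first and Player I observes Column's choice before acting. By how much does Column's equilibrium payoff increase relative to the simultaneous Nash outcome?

0

Player I best-responds to each possible Column move:
- L → Player I plays B (best of 1, 8, -5, 7); Column gets 9.
- R → Player I plays A (best of 8, -3, -2, 6); Column gets -2.
Maximizing over 9, -2, Column chooses L. Subgame-perfect outcome: (B, L) with payoffs (8, 9).
For the simultaneous game, intersect best replies.
Player I's best replies: L→B; R→A.
Column's best replies: A→L; B→L; C→L; D→L.
The unique mutual best reply is (B, L), giving (8, 9).
Column's commitment gain: 9 − 9 = 0.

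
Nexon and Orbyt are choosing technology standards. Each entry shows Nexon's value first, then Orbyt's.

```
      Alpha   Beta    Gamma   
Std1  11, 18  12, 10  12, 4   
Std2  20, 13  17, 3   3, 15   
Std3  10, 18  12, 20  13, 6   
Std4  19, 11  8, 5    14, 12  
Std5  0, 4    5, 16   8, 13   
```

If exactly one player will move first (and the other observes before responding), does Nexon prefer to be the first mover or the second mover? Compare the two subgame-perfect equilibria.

If Nexon leads: Orbyt's best replies are Std1→Alpha, Std2→Gamma, Std3→Beta, Std4→Gamma, Std5→Beta; Nexon's induced payoffs 11, 3, 12, 14, 5; outcome (Std4, Gamma), payoffs (14, 12).
If Orbyt leads: Nexon's best replies are Alpha→Std2, Beta→Std2, Gamma→Std4; Orbyt's induced payoffs 13, 3, 12; outcome (Std2, Alpha), payoffs (20, 13).
Nexon gets 14 moving first and 20 moving second, so Nexon prefers to move second.

second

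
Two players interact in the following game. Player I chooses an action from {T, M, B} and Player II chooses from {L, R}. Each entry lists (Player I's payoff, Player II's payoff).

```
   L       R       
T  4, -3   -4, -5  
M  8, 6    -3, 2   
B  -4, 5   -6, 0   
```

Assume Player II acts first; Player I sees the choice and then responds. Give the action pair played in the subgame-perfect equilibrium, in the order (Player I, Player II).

(M, L)

Player I best-responds to each possible Player II move:
- L: Player I compares 4, 8, -4 and picks M; Player II would get 6.
- R: Player I compares -4, -3, -6 and picks M; Player II would get 2.
Player II's induced payoffs are 6, 2, so Player II commits to L. Subgame-perfect outcome: (M, L) with payoffs (8, 6).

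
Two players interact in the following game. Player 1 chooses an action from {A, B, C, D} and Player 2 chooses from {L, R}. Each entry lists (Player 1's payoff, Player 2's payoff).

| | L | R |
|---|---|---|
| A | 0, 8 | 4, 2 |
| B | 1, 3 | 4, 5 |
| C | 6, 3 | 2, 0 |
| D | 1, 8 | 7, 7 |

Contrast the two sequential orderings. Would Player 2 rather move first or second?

If Player 1 leads: Player 2's best replies are A→L, B→R, C→L, D→L; Player 1's induced payoffs 0, 4, 6, 1; outcome (C, L), payoffs (6, 3).
If Player 2 leads: Player 1's best replies are L→C, R→D; Player 2's induced payoffs 3, 7; outcome (D, R), payoffs (7, 7).
Player 2 gets 7 moving first and 3 moving second, so Player 2 prefers to move first.

first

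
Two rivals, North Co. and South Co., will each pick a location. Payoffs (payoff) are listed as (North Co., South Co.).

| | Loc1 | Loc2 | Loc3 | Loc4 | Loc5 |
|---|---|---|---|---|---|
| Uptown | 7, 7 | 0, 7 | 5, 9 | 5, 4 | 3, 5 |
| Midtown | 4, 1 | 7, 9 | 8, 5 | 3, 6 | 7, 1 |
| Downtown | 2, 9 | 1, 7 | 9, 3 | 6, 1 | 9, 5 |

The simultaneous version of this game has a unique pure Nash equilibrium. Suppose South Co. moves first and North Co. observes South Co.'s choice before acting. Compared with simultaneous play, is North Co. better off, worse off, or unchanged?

unchanged

Solve by backward induction (South Co. leads).
- Loc1: BR = Uptown, leader payoff 7.
- Loc2: BR = Midtown, leader payoff 9.
- Loc3: BR = Downtown, leader payoff 3.
- Loc4: BR = Downtown, leader payoff 1.
- Loc5: BR = Downtown, leader payoff 5.
Among 7, 9, 3, 1, 5, the best is 9 at Loc2. Subgame-perfect outcome: (Midtown, Loc2) with payoffs (7, 9).
Under simultaneous play:
North Co.'s best replies: Loc1→Uptown; Loc2→Midtown; Loc3→Downtown; Loc4→Downtown; Loc5→Downtown.
South Co.'s best replies: Uptown→Loc3; Midtown→Loc2; Downtown→Loc1.
Only (Midtown, Loc2) has each player best-responding; Nash payoffs (7, 9).
North Co. earns 7 sequentially versus 7 at the Nash outcome: unchanged.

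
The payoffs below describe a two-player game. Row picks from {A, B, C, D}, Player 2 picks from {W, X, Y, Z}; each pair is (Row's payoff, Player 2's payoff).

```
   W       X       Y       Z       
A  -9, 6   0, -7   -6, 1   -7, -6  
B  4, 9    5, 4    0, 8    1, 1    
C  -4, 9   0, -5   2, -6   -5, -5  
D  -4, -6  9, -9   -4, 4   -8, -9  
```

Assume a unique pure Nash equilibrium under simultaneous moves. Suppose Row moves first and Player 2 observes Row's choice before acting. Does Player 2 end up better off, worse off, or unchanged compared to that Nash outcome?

unchanged

Backward induction with Row moving first.
- A → Player 2 plays W (best of 6, -7, 1, -6); Row gets -9.
- B → Player 2 plays W (best of 9, 4, 8, 1); Row gets 4.
- C → Player 2 plays W (best of 9, -5, -6, -5); Row gets -4.
- D → Player 2 plays Y (best of -6, -9, 4, -9); Row gets -4.
Row's induced payoffs are -9, 4, -4, -4, so Row commits to B. Subgame-perfect outcome: (B, W) with payoffs (4, 9).
For the simultaneous game, intersect best replies.
Row's best replies: W→B; X→D; Y→C; Z→B.
Player 2's best replies: A→W; B→W; C→W; D→Y.
The unique mutual best reply is (B, W), giving (4, 9).
Player 2 earns 9 sequentially versus 9 at the Nash outcome: unchanged.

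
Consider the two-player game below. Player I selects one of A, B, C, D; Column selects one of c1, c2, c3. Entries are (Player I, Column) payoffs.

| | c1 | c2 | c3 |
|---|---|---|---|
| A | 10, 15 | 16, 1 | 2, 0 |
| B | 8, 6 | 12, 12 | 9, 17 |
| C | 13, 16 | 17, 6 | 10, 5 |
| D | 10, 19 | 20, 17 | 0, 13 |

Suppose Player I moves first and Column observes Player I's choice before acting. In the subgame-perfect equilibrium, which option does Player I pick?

Backward induction with Player I moving first.
- A: Column compares 15, 1, 0 and picks c1; Player I would get 10.
- B: Column compares 6, 12, 17 and picks c3; Player I would get 9.
- C: Column compares 16, 6, 5 and picks c1; Player I would get 13.
- D: Column compares 19, 17, 13 and picks c1; Player I would get 10.
Player I's induced payoffs are 10, 9, 13, 10, so Player I commits to C. Subgame-perfect outcome: (C, c1) with payoffs (13, 16).

C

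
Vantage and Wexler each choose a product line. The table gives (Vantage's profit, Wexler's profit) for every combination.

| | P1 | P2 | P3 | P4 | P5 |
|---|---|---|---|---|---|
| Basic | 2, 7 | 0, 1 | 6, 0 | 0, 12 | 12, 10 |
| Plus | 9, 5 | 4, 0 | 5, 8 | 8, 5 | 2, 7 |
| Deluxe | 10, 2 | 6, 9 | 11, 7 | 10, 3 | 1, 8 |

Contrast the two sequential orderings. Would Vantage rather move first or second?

second

If Vantage leads: Wexler's best replies are Basic→P4, Plus→P3, Deluxe→P2; Vantage's induced payoffs 0, 5, 6; outcome (Deluxe, P2), payoffs (6, 9).
If Wexler leads: Vantage's best replies are P1→Deluxe, P2→Deluxe, P3→Deluxe, P4→Deluxe, P5→Basic; Wexler's induced payoffs 2, 9, 7, 3, 10; outcome (Basic, P5), payoffs (12, 10).
Vantage gets 6 moving first and 12 moving second, so Vantage prefers to move second.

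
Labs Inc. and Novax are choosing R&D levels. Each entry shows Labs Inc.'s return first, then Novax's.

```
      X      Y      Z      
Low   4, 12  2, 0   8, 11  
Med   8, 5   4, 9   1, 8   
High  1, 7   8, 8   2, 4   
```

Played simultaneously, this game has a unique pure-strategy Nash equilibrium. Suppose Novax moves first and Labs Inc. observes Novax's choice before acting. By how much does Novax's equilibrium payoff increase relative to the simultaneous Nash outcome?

Solve by backward induction (Novax leads).
- X: Labs Inc. compares 4, 8, 1 and picks Med; Novax would get 5.
- Y: Labs Inc. compares 2, 4, 8 and picks High; Novax would get 8.
- Z: Labs Inc. compares 8, 1, 2 and picks Low; Novax would get 11.
Novax's induced payoffs are 5, 8, 11, so Novax commits to Z. Subgame-perfect outcome: (Low, Z) with payoffs (8, 11).
Now find the simultaneous Nash equilibrium.
Labs Inc.'s best replies: X→Med; Y→High; Z→Low.
Novax's best replies: Low→X; Med→Y; High→Y.
Only (High, Y) has each player best-responding; Nash payoffs (8, 8).
Novax's commitment gain: 11 − 8 = 3.

3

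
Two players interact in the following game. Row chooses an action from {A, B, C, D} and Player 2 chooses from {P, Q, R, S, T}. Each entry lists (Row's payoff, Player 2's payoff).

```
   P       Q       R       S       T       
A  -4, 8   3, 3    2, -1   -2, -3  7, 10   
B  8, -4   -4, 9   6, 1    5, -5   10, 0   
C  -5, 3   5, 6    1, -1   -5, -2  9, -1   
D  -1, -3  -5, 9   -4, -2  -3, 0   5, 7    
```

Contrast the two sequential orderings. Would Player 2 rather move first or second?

second

If Row leads: Player 2's best replies are A→T, B→Q, C→Q, D→Q; Row's induced payoffs 7, -4, 5, -5; outcome (A, T), payoffs (7, 10).
If Player 2 leads: Row's best replies are P→B, Q→C, R→B, S→B, T→B; Player 2's induced payoffs -4, 6, 1, -5, 0; outcome (C, Q), payoffs (5, 6).
Player 2 gets 6 moving first and 10 moving second, so Player 2 prefers to move second.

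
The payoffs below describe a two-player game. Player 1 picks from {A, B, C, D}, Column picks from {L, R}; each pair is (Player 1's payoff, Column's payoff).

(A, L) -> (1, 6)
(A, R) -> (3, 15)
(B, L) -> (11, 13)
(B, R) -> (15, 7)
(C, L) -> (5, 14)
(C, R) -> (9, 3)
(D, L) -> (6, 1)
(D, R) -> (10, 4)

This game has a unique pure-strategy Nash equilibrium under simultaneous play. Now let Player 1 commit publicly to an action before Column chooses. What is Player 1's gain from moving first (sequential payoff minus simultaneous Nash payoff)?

0

Column best-responds to each possible Player 1 move:
- A → Column plays R (best of 6, 15); Player 1 gets 3.
- B → Column plays L (best of 13, 7); Player 1 gets 11.
- C → Column plays L (best of 14, 3); Player 1 gets 5.
- D → Column plays R (best of 1, 4); Player 1 gets 10.
Among 3, 11, 5, 10, the best is 11 at B. Subgame-perfect outcome: (B, L) with payoffs (11, 13).
Under simultaneous play:
Player 1's best replies: L→B; R→B.
Column's best replies: A→R; B→L; C→L; D→R.
Only (B, L) has each player best-responding; Nash payoffs (11, 13).
Player 1's commitment gain: 11 − 11 = 0.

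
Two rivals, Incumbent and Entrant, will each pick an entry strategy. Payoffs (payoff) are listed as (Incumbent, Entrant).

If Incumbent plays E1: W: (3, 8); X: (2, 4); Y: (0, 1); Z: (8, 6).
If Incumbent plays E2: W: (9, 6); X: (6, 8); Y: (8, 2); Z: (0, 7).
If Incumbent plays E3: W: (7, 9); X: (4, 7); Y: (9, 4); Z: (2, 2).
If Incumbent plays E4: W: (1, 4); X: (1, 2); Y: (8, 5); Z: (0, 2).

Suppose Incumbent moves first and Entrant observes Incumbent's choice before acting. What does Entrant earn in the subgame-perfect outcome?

Work backward from Entrant's decision.
- E1: BR = W, leader payoff 3.
- E2: BR = X, leader payoff 6.
- E3: BR = W, leader payoff 7.
- E4: BR = Y, leader payoff 8.
Among 3, 6, 7, 8, the best is 8 at E4. Subgame-perfect outcome: (E4, Y) with payoffs (8, 5).

5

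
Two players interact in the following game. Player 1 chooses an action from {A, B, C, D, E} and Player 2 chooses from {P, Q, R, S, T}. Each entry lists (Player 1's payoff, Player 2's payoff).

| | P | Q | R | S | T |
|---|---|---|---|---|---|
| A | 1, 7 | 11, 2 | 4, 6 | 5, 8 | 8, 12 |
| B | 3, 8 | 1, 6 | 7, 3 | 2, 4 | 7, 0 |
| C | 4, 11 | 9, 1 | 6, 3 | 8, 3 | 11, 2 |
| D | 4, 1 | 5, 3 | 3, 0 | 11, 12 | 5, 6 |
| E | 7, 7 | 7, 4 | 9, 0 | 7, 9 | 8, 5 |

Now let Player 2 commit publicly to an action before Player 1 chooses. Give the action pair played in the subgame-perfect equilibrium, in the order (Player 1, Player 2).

Backward induction with Player 2 moving first.
- P: BR = E, leader payoff 7.
- Q: BR = A, leader payoff 2.
- R: BR = E, leader payoff 0.
- S: BR = D, leader payoff 12.
- T: BR = C, leader payoff 2.
Player 2's induced payoffs are 7, 2, 0, 12, 2, so Player 2 commits to S. Subgame-perfect outcome: (D, S) with payoffs (11, 12).

(D, S)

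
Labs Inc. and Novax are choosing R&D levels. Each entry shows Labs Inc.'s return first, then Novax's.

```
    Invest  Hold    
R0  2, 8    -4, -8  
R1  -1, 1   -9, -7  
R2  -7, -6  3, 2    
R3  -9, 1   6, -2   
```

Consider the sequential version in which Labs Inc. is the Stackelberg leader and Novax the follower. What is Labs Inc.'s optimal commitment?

R2

Backward induction with Labs Inc. moving first.
- R0 → Novax plays Invest (best of 8, -8); Labs Inc. gets 2.
- R1 → Novax plays Invest (best of 1, -7); Labs Inc. gets -1.
- R2 → Novax plays Hold (best of -6, 2); Labs Inc. gets 3.
- R3 → Novax plays Invest (best of 1, -2); Labs Inc. gets -9.
Among 2, -1, 3, -9, the best is 3 at R2. Subgame-perfect outcome: (R2, Hold) with payoffs (3, 2).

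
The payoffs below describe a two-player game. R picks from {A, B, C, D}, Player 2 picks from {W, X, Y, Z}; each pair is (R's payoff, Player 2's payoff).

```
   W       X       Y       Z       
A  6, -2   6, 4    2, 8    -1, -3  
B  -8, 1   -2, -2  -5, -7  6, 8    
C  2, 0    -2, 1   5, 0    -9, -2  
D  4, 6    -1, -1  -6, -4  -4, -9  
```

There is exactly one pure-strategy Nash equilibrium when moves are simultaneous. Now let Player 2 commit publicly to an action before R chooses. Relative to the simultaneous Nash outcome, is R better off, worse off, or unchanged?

unchanged

R best-responds to each possible Player 2 move:
- W: R compares 6, -8, 2, 4 and picks A; Player 2 would get -2.
- X: R compares 6, -2, -2, -1 and picks A; Player 2 would get 4.
- Y: R compares 2, -5, 5, -6 and picks C; Player 2 would get 0.
- Z: R compares -1, 6, -9, -4 and picks B; Player 2 would get 8.
Among -2, 4, 0, 8, the best is 8 at Z. Subgame-perfect outcome: (B, Z) with payoffs (6, 8).
Under simultaneous play:
R's best replies: W→A; X→A; Y→C; Z→B.
Player 2's best replies: A→Y; B→Z; C→X; D→W.
The unique mutual best reply is (B, Z), giving (6, 8).
R earns 6 sequentially versus 6 at the Nash outcome: unchanged.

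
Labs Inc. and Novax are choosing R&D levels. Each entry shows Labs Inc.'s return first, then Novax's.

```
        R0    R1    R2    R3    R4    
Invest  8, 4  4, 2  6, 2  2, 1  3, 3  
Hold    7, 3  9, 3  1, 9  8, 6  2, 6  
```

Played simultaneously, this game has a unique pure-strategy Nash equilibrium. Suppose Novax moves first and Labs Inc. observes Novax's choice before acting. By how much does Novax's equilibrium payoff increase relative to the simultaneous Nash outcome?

2

Labs Inc. best-responds to each possible Novax move:
- R0: Labs Inc. compares 8, 7 and picks Invest; Novax would get 4.
- R1: Labs Inc. compares 4, 9 and picks Hold; Novax would get 3.
- R2: Labs Inc. compares 6, 1 and picks Invest; Novax would get 2.
- R3: Labs Inc. compares 2, 8 and picks Hold; Novax would get 6.
- R4: Labs Inc. compares 3, 2 and picks Invest; Novax would get 3.
Novax's induced payoffs are 4, 3, 2, 6, 3, so Novax commits to R3. Subgame-perfect outcome: (Hold, R3) with payoffs (8, 6).
For the simultaneous game, intersect best replies.
Labs Inc.'s best replies: R0→Invest; R1→Hold; R2→Invest; R3→Hold; R4→Invest.
Novax's best replies: Invest→R0; Hold→R2.
The unique mutual best reply is (Invest, R0), giving (8, 4).
Novax's commitment gain: 6 − 4 = 2.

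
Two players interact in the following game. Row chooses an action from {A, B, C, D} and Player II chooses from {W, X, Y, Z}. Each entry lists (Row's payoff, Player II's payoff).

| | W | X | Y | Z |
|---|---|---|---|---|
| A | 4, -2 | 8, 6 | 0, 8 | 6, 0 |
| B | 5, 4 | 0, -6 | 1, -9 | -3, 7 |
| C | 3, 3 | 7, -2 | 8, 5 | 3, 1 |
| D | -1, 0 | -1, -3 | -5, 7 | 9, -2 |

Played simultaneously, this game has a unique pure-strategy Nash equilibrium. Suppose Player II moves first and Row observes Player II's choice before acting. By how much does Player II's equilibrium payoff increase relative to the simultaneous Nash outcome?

1

Backward induction with Player II moving first.
- W → Row plays B (best of 4, 5, 3, -1); Player II gets 4.
- X → Row plays A (best of 8, 0, 7, -1); Player II gets 6.
- Y → Row plays C (best of 0, 1, 8, -5); Player II gets 5.
- Z → Row plays D (best of 6, -3, 3, 9); Player II gets -2.
Player II's induced payoffs are 4, 6, 5, -2, so Player II commits to X. Subgame-perfect outcome: (A, X) with payoffs (8, 6).
For the simultaneous game, intersect best replies.
Row's best replies: W→B; X→A; Y→C; Z→D.
Player II's best replies: A→Y; B→Z; C→Y; D→Y.
Only (C, Y) has each player best-responding; Nash payoffs (8, 5).
Player II's commitment gain: 6 − 5 = 1.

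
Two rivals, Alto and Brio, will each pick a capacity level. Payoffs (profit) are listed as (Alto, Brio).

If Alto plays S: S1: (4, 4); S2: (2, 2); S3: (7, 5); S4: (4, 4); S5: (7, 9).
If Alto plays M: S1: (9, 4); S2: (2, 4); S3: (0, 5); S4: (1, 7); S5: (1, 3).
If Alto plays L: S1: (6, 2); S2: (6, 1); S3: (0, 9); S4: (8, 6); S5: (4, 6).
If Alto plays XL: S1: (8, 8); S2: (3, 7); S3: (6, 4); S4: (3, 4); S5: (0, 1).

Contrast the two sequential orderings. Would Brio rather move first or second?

If Alto leads: Brio's best replies are S→S5, M→S4, L→S3, XL→S1; Alto's induced payoffs 7, 1, 0, 8; outcome (XL, S1), payoffs (8, 8).
If Brio leads: Alto's best replies are S1→M, S2→L, S3→S, S4→L, S5→S; Brio's induced payoffs 4, 1, 5, 6, 9; outcome (S, S5), payoffs (7, 9).
Brio gets 9 moving first and 8 moving second, so Brio prefers to move first.

first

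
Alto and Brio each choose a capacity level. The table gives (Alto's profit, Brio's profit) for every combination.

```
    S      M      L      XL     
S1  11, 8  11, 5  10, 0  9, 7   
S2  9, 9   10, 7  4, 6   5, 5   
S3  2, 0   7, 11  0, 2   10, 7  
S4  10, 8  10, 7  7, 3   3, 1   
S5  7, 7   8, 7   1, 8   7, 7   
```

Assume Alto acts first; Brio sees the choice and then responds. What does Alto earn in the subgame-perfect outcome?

Backward induction with Alto moving first.
- S1: BR = S, leader payoff 11.
- S2: BR = S, leader payoff 9.
- S3: BR = M, leader payoff 7.
- S4: BR = S, leader payoff 10.
- S5: BR = L, leader payoff 1.
Maximizing over 11, 9, 7, 10, 1, Alto chooses S1. Subgame-perfect outcome: (S1, S) with payoffs (11, 8).

11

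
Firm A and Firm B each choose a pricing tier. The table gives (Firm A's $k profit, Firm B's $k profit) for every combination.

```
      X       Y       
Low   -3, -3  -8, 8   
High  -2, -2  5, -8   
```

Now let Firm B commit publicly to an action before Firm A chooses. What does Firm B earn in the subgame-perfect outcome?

-2

Backward induction with Firm B moving first.
- X: BR = High, leader payoff -2.
- Y: BR = High, leader payoff -8.
Maximizing over -2, -8, Firm B chooses X. Subgame-perfect outcome: (High, X) with payoffs (-2, -2).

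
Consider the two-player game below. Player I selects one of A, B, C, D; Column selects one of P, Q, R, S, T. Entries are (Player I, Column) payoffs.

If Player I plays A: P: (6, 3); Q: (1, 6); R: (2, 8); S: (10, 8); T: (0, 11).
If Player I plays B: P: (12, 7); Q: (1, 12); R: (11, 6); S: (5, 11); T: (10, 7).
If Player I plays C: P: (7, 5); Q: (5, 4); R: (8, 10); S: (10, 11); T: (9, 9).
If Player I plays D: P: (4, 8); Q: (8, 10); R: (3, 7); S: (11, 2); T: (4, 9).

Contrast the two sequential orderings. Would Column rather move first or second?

If Player I leads: Column's best replies are A→T, B→Q, C→S, D→Q; Player I's induced payoffs 0, 1, 10, 8; outcome (C, S), payoffs (10, 11).
If Column leads: Player I's best replies are P→B, Q→D, R→B, S→D, T→B; Column's induced payoffs 7, 10, 6, 2, 7; outcome (D, Q), payoffs (8, 10).
Column gets 10 moving first and 11 moving second, so Column prefers to move second.

second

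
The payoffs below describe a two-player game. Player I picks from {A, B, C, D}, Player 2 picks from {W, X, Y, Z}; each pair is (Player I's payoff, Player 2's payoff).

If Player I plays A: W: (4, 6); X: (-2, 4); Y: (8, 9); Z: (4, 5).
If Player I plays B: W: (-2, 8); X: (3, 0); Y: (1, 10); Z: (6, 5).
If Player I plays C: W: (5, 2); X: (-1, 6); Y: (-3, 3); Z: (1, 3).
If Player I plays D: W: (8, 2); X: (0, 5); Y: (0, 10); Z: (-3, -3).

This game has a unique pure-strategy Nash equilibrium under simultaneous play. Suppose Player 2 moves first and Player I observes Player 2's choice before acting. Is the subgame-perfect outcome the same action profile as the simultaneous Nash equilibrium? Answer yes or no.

yes

Backward induction with Player 2 moving first.
- W: Player I compares 4, -2, 5, 8 and picks D; Player 2 would get 2.
- X: Player I compares -2, 3, -1, 0 and picks B; Player 2 would get 0.
- Y: Player I compares 8, 1, -3, 0 and picks A; Player 2 would get 9.
- Z: Player I compares 4, 6, 1, -3 and picks B; Player 2 would get 5.
Among 2, 0, 9, 5, the best is 9 at Y. Subgame-perfect outcome: (A, Y) with payoffs (8, 9).
Now find the simultaneous Nash equilibrium.
Player I's best replies: W→D; X→B; Y→A; Z→B.
Player 2's best replies: A→Y; B→Y; C→X; D→Y.
The unique mutual best reply is (A, Y), giving (8, 9).
Sequential outcome (A, Y) coincides with the Nash profile (A, Y).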